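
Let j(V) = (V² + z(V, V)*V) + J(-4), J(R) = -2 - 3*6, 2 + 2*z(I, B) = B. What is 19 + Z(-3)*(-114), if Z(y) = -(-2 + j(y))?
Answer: -608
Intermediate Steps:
z(I, B) = -1 + B/2
J(R) = -20 (J(R) = -2 - 1*18 = -2 - 18 = -20)
j(V) = -20 + V² + V*(-1 + V/2) (j(V) = (V² + (-1 + V/2)*V) - 20 = (V² + V*(-1 + V/2)) - 20 = -20 + V² + V*(-1 + V/2))
Z(y) = 22 + y - 3*y²/2 (Z(y) = -(-2 + (-20 - y + 3*y²/2)) = -(-22 - y + 3*y²/2) = 22 + y - 3*y²/2)
19 + Z(-3)*(-114) = 19 + (22 - 3 - 3/2*(-3)²)*(-114) = 19 + (22 - 3 - 3/2*9)*(-114) = 19 + (22 - 3 - 27/2)*(-114) = 19 + (11/2)*(-114) = 19 - 627 = -608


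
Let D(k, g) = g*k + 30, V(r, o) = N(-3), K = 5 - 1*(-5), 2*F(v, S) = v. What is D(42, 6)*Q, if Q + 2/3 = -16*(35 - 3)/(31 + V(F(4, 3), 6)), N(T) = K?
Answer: -152092/41 ≈ -3709.6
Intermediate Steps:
F(v, S) = v/2
K = 10 (K = 5 + 5 = 10)
N(T) = 10
V(r, o) = 10
D(k, g) = 30 + g*k
Q = -1618/123 (Q = -2/3 - 16*(35 - 3)/(31 + 10) = -2/3 - 512/41 = -1618/123 ≈ -13.154)
D(42, 6)*Q = (30 + 6*42)*(-1618/123) = (30 + 252)*(-1618/123) = 282*(-1618/123) = -152092/41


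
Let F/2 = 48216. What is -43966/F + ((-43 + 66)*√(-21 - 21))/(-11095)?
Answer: -21983/48216 - 23*I*√42/11095 ≈ -0.45593 - 0.013435*I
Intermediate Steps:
F = 96432 (F = 2*48216 = 96432)
-43966/F + ((-43 + 66)*√(-21 - 21))/(-11095) = -43966/96432 + ((-43 + 66)*√(-21 - 21))/(-11095) = -43966*1/96432 + (23*√(-42))*(-1/11095) = -21983/48216 + (23*(I*√42))*(-1/11095) = -21983/48216 + (23*I*√42)*(-1/11095) = -21983/48216 - 23*I*√42/11095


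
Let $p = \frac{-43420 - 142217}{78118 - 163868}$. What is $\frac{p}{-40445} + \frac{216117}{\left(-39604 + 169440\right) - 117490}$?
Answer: $\frac{187381443174837}{10704471981875} \approx 17.505$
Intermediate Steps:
$p = \frac{185637}{85750}$ ($p = - \frac{185637}{-85750} = \left(-185637\right) \left(- \frac{1}{85750}\right) = \frac{185637}{85750} \approx 2.1649$)
$\frac{p}{-40445} + \frac{216117}{\left(-39604 + 169440\right) - 117490} = \frac{185637}{85750 \left(-40445\right)} + \frac{216117}{\left(-39604 + 169440\right) - 117490} = \frac{185637}{85750} \left(- \frac{1}{40445}\right) + \frac{216117}{129836 - 117490} = - \frac{185637}{3468158750} + \frac{216117}{12346} = \frac{187381443174837}{10704471981875}$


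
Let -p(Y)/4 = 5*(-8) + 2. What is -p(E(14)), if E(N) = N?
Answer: -152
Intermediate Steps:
p(Y) = 152 (p(Y) = -4*(5*(-8) + 2) = -4*(-40 + 2) = -4*(-38) = 152)
-p(E(14)) = -1*152 = -152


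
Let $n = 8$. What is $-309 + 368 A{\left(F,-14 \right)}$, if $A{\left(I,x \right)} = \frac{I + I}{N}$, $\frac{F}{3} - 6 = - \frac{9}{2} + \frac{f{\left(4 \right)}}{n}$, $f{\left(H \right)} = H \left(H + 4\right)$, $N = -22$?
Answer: $-861$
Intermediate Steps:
$f{\left(H \right)} = H \left(4 + H\right)$
$F = \frac{33}{2}$ ($F = 18 + 3 \left(- \frac{9}{2} + \frac{4 \left(4 + 4\right)}{8}\right) = 18 + 3 \left(\left(-9\right) \frac{1}{2} + 4 \cdot 8 \cdot \frac{1}{8}\right) = 18 + 3 \left(- \frac{9}{2} + 32 \cdot \frac{1}{8}\right) = 18 + 3 \left(- \frac{9}{2} + 4\right) = 18 + 3 \left(- \frac{1}{2}\right) = 18 - \frac{3}{2} = \frac{33}{2} \approx 16.5$)
$A{\left(I,x \right)} = - \frac{I}{11}$ ($A{\left(I,x \right)} = \frac{I + I}{-22} = 2 I \left(- \frac{1}{22}\right) = - \frac{I}{11}$)
$-309 + 368 A{\left(F,-14 \right)} = -309 + 368 \left(\left(- \frac{1}{11}\right) \frac{33}{2}\right) = -309 + 368 \left(- \frac{3}{2}\right) = -309 - 552 = -861$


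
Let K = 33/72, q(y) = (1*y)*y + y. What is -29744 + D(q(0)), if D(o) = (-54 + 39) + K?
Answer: -714205/24 ≈ -29759.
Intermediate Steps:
q(y) = y + y**2 (q(y) = y*y + y = y**2 + y = y + y**2)
K = 11/24 (K = 33*(1/72) = 11/24 ≈ 0.45833)
D(o) = -349/24 (D(o) = (-54 + 39) + 11/24 = -15 + 11/24 = -349/24)
-29744 + D(q(0)) = -29744 - 349/24 = -714205/24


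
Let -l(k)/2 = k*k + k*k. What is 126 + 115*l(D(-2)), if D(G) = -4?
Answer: -7234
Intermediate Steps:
l(k) = -4*k**2 (l(k) = -2*(k*k + k*k) = -2*(k**2 + k**2) = -4*k**2)
126 + 115*l(D(-2)) = 126 + 115*(-4*(-4)**2) = 126 + 115*(-4*16) = 126 + 115*(-64) = 126 - 7360 = -7234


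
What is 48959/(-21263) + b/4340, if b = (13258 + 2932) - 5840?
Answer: 758999/9228142 ≈ 0.082248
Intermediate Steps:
b = 10350 (b = 16190 - 5840 = 10350)
48959/(-21263) + b/4340 = 48959/(-21263) + 10350/4340 = 48959*(-1/21263) + 10350*(1/4340) = -48959/21263 + 1035/434 = 758999/9228142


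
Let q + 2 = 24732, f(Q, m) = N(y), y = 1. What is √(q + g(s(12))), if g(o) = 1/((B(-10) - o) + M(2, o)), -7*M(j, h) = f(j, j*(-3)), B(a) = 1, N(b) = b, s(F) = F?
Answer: √150456774/78 ≈ 157.26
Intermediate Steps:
f(Q, m) = 1
q = 24730 (q = -2 + 24732 = 24730)
M(j, h) = -⅐ (M(j, h) = -⅐*1 = -⅐)
g(o) = 1/(6/7 - o) (g(o) = 1/((1 - o) - ⅐) = 1/(6/7 - o))
√(q + g(s(12))) = √(24730 - 7/(-6 + 7*12)) = √(24730 - 7/(-6 + 84)) = √(24730 - 7/78) = √(1928933/78) = √150456774/78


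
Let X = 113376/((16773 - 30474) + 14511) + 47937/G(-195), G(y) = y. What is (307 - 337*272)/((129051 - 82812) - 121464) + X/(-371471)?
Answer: 3971499420974/3269436999075 ≈ 1.2147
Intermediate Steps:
X = -37157/351 (X = 113376/((16773 - 30474) + 14511) + 47937/(-195) = 113376/(-13701 + 14511) + 47937*(-1/195) = 113376/810 - 15979/65 = 113376*(1/810) - 15979/65 = 18896/135 - 15979/65 = -37157/351 ≈ -105.86)
(307 - 337*272)/((129051 - 82812) - 121464) + X/(-371471) = (307 - 337*272)/((129051 - 82812) - 121464) - 37157/351/(-371471) = (307 - 91664)/(46239 - 121464) - 37157/351*(-1/371471) = -91357/(-75225) + 37157/130386321 = -91357*(-1/75225) + 37157/130386321 = 91357/75225 + 37157/130386321 = 3971499420974/3269436999075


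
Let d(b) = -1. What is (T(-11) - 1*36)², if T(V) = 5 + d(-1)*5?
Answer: 1296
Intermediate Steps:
T(V) = 0 (T(V) = 5 - 1*5 = 5 - 5 = 0)
(T(-11) - 1*36)² = (0 - 1*36)² = (0 - 36)² = (-36)² = 1296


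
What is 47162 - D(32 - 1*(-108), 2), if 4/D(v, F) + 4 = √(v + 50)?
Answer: 4103086/87 - 2*√190/87 ≈ 47162.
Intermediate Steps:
D(v, F) = 4/(-4 + √(50 + v)) (D(v, F) = 4/(-4 + √(v + 50)) = 4/(-4 + √(50 + v)))
47162 - D(32 - 1*(-108), 2) = 47162 - 4/(-4 + √(50 + (32 - 1*(-108)))) = 47162 - 4/(-4 + √(50 + (32 + 108))) = 47162 - 4/(-4 + √(50 + 140)) = 47162 - 4/(-4 + √190)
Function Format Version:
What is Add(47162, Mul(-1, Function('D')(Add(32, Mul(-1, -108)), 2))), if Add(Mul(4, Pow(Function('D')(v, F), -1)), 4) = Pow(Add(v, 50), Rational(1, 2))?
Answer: Add(Rational(4103086, 87), Mul(Rational(-2, 87), Pow(190, Rational(1, 2)))) ≈ 47162.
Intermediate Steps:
Function('D')(v, F) = Mul(4, Pow(Add(-4, Pow(Add(50, v), Rational(1, 2))), -1)) (Function('D')(v, F) = Mul(4, Pow(Add(-4, Pow(Add(v, 50), Rational(1, 2))), -1)) = Mul(4, Pow(Add(-4, Pow(Add(50, v), Rational(1, 2))), -1)))
Add(47162, Mul(-1, Function('D')(Add(32, Mul(-1, -108)), 2))) = Add(47162, Mul(-1, Mul(4, Pow(Add(-4, Pow(Add(50, Add(32, Mul(-1, -108))), Rational(1, 2))), -1)))) = Add(47162, Mul(-1, Mul(4, Pow(Add(-4, Pow(Add(50, Add(32, 108)), Rational(1, 2))), -1)))) = Add(47162, Mul(-1, Mul(4, Pow(Add(-4, Pow(Add(50, 140), Rational(1, 2))), -1)))) = Add(47162, Mul(-1, Mul(4, Pow(Add(-4, Pow(190, Rational(1, 2))), -1)))) = Add(47162, Mul(-4, Pow(Add(-4, Pow(190, Rational(1, 2))), -1)))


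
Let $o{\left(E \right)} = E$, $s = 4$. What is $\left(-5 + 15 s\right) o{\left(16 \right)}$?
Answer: $880$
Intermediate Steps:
$\left(-5 + 15 s\right) o{\left(16 \right)} = \left(-5 + 15 \cdot 4\right) 16 = \left(-5 + 60\right) 16 = 55 \cdot 16 = 880$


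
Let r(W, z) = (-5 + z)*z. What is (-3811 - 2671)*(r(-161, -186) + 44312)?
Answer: -517509916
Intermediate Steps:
r(W, z) = z*(-5 + z)
(-3811 - 2671)*(r(-161, -186) + 44312) = (-3811 - 2671)*(-186*(-5 - 186) + 44312) = -6482*(-186*(-191) + 44312) = -6482*(35526 + 44312) = -6482*79838 = -517509916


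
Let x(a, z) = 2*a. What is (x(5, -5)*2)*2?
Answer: 40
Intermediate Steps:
(x(5, -5)*2)*2 = ((2*5)*2)*2 = (10*2)*2 = 20*2 = 40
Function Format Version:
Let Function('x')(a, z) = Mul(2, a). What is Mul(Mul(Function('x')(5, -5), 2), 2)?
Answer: 40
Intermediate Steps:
Mul(Mul(Function('x')(5, -5), 2), 2) = Mul(Mul(Mul(2, 5), 2), 2) = Mul(Mul(10, 2), 2) = Mul(20, 2) = 40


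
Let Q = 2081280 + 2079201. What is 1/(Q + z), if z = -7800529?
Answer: -1/3640048 ≈ -2.7472e-7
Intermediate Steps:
Q = 4160481
1/(Q + z) = 1/(4160481 - 7800529) = 1/(-3640048) = -1/3640048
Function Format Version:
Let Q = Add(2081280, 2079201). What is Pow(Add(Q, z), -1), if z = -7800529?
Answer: Rational(-1, 3640048) ≈ -2.7472e-7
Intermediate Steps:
Q = 4160481
Pow(Add(Q, z), -1) = Pow(Add(4160481, -7800529), -1) = Pow(-3640048, -1) = Rational(-1, 3640048)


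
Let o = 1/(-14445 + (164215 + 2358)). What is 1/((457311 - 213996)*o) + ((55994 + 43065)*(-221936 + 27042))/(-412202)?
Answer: 335535946588489/7163923545 ≈ 46837.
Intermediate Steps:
o = 1/152128 (o = 1/(-14445 + 166573) = 1/152128 ≈ 6.5734e-6)
1/((457311 - 213996)*o) + ((55994 + 43065)*(-221936 + 27042))/(-412202) = 1/((457311 - 213996)*(1/152128)) + ((55994 + 43065)*(-221936 + 27042))/(-412202) = 152128/243315 + (99059*(-194894))*(-1/412202) = (1/243315)*152128 - 19306004746*(-1/412202) = 152128/243315 + 1379000339/29443 = 335535946588489/7163923545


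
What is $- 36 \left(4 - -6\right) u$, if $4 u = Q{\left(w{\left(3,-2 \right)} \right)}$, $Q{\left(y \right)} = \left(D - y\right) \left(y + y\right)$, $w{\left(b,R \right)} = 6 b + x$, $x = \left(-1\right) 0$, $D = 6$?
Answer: $38880$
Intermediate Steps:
$x = 0$
$w{\left(b,R \right)} = 6 b$ ($w{\left(b,R \right)} = 6 b + 0 = 6 b$)
$Q{\left(y \right)} = 2 y \left(6 - y\right)$ ($Q{\left(y \right)} = \left(6 - y\right) \left(y + y\right) = \left(6 - y\right) 2 y = 2 y \left(6 - y\right)$)
$u = -108$ ($u = \frac{2 \cdot 6 \cdot 3 \left(6 - 6 \cdot 3\right)}{4} = \frac{2 \cdot 18 \left(6 - 18\right)}{4} = \frac{2 \cdot 18 \left(-12\right)}{4} = \frac{1}{4} \left(-432\right) = -108$)
$- 36 \left(4 - -6\right) u = - 36 \left(4 - -6\right) \left(-108\right) = - 36 \left(4 + 6\right) \left(-108\right) = \left(-36\right) 10 \left(-108\right) = \left(-360\right) \left(-108\right) = 38880$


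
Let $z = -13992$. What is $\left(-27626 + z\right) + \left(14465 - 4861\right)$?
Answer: $-32014$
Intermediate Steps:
$\left(-27626 + z\right) + \left(14465 - 4861\right) = \left(-27626 - 13992\right) + \left(14465 - 4861\right) = -41618 + \left(14465 - 4861\right) = -41618 + 9604 = -32014$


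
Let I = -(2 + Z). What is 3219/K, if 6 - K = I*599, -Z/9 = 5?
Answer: -3219/25751 ≈ -0.12500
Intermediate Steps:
Z = -45 (Z = -9*5 = -45)
I = 43 (I = -(2 - 45) = -1*(-43) = 43)
K = -25751 (K = 6 - 43*599 = 6 - 1*25757 = 6 - 25757 = -25751)
3219/K = 3219/(-25751) = 3219*(-1/25751) = -3219/25751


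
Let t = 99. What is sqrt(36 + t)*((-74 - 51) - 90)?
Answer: -645*sqrt(15) ≈ -2498.1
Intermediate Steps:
sqrt(36 + t)*((-74 - 51) - 90) = sqrt(36 + 99)*((-74 - 51) - 90) = sqrt(135)*(-125 - 90) = (3*sqrt(15))*(-215) = -645*sqrt(15)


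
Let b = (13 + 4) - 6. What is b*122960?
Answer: 1352560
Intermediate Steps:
b = 11 (b = 17 - 6 = 11)
b*122960 = 11*122960 = 1352560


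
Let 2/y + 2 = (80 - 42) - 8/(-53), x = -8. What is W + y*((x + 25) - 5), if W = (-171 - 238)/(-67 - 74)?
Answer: 240749/67539 ≈ 3.5646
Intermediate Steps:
y = 53/958 (y = 2/(-2 + ((80 - 42) - 8/(-53))) = 2/(-2 + (38 - 8*(-1/53))) = 2/(-2 + (38 + 8/53)) = 2/(-2 + 2022/53) = 2/(1916/53) = 2*(53/1916) = 53/958 ≈ 0.055324)
W = 409/141 (W = -409/(-141) = -409*(-1/141) = 409/141 ≈ 2.9007)
W + y*((x + 25) - 5) = 409/141 + 53*((-8 + 25) - 5)/958 = 409/141 + 53*(17 - 5)/958 = 409/141 + (53/958)*12 = 409/141 + 318/479 = 240749/67539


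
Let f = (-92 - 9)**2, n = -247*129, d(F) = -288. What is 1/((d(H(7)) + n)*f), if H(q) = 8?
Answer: -1/327972351 ≈ -3.0490e-9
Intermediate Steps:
n = -31863
f = 10201 (f = (-101)**2 = 10201)
1/((d(H(7)) + n)*f) = 1/(-288 - 31863*10201) = (1/10201)/(-32151) = -1/32151*1/10201 = -1/327972351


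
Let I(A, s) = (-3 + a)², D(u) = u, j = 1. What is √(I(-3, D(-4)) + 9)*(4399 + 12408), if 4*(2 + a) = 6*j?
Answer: 16807*√85/2 ≈ 77477.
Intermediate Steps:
a = -½ (a = -2 + (6*1)/4 = -2 + (¼)*6 = -2 + 3/2 = -½ ≈ -0.50000)
I(A, s) = 49/4 (I(A, s) = (-3 - ½)² = (-7/2)² = 49/4)
√(I(-3, D(-4)) + 9)*(4399 + 12408) = √(49/4 + 9)*(4399 + 12408) = √(85/4)*16807 = (√85/2)*16807 = 16807*√85/2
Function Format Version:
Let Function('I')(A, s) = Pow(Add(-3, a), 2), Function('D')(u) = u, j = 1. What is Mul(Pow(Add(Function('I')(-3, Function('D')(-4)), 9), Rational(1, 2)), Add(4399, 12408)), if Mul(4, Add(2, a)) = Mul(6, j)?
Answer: Mul(Rational(16807, 2), Pow(85, Rational(1, 2))) ≈ 77477.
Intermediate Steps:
a = Rational(-1, 2) (a = Add(-2, Mul(Rational(1, 4), Mul(6, 1))) = Add(-2, Mul(Rational(1, 4), 6)) = Add(-2, Rational(3, 2)) = Rational(-1, 2) ≈ -0.50000)
Function('I')(A, s) = Rational(49, 4) (Function('I')(A, s) = Pow(Add(-3, Rational(-1, 2)), 2) = Pow(Rational(-7, 2), 2) = Rational(49, 4))
Mul(Pow(Add(Function('I')(-3, Function('D')(-4)), 9), Rational(1, 2)), Add(4399, 12408)) = Mul(Pow(Add(Rational(49, 4), 9), Rational(1, 2)), Add(4399, 12408)) = Mul(Pow(Rational(85, 4), Rational(1, 2)), 16807) = Mul(Mul(Rational(1, 2), Pow(85, Rational(1, 2))), 16807) = Mul(Rational(16807, 2), Pow(85, Rational(1, 2)))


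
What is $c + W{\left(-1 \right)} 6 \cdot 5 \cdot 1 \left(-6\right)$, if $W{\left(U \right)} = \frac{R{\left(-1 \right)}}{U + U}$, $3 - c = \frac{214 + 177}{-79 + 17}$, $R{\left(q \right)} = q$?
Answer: $- \frac{5003}{62} \approx -80.694$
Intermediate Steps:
$c = \frac{577}{62}$ ($c = 3 - \frac{214 + 177}{-79 + 17} = 3 - \frac{391}{-62} = 3 - 391 \left(- \frac{1}{62}\right) = 3 - - \frac{391}{62} = 3 + \frac{391}{62} = \frac{577}{62} \approx 9.3065$)
$W{\left(U \right)} = - \frac{1}{2 U}$ ($W{\left(U \right)} = \frac{1}{U + U} \left(-1\right) = \frac{1}{2 U} \left(-1\right) = - \frac{1}{2 U}$)
$c + W{\left(-1 \right)} 6 \cdot 5 \cdot 1 \left(-6\right) = \frac{577}{62} + - \frac{1}{2 \left(-1\right)} 6 \cdot 5 \cdot 1 \left(-6\right) = \frac{577}{62} + \left(- \frac{1}{2}\right) \left(-1\right) 30 \cdot 1 \left(-6\right) = \frac{577}{62} + \frac{30 \left(-6\right)}{2} = \frac{577}{62} + \frac{1}{2} \left(-180\right) = \frac{577}{62} - 90 = - \frac{5003}{62}$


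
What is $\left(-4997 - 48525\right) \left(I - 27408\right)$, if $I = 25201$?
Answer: $118123054$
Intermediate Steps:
$\left(-4997 - 48525\right) \left(I - 27408\right) = \left(-4997 - 48525\right) \left(25201 - 27408\right) = \left(-53522\right) \left(-2207\right) = 118123054$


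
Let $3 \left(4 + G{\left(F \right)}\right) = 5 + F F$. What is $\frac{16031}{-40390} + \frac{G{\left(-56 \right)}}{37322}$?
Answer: $- \frac{139045553}{376858895} \approx -0.36896$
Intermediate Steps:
$G{\left(F \right)} = - \frac{7}{3} + \frac{F^{2}}{3}$ ($G{\left(F \right)} = -4 + \frac{5 + F F}{3} = -4 + \frac{5 + F^{2}}{3} = -4 + \left(\frac{5}{3} + \frac{F^{2}}{3}\right) = - \frac{7}{3} + \frac{F^{2}}{3}$)
$\frac{16031}{-40390} + \frac{G{\left(-56 \right)}}{37322} = \frac{16031}{-40390} + \frac{- \frac{7}{3} + \frac{\left(-56\right)^{2}}{3}}{37322} = 16031 \left(- \frac{1}{40390}\right) + \left(- \frac{7}{3} + \frac{1}{3} \cdot 3136\right) \frac{1}{37322} = - \frac{16031}{40390} + \left(- \frac{7}{3} + \frac{3136}{3}\right) \frac{1}{37322} = - \frac{16031}{40390} + 1043 \cdot \frac{1}{37322} = - \frac{16031}{40390} + \frac{1043}{37322} = - \frac{139045553}{376858895}$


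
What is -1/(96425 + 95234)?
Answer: -1/191659 ≈ -5.2176e-6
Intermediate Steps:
-1/(96425 + 95234) = -1/191659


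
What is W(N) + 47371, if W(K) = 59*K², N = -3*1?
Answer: 47902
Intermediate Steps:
N = -3
W(N) + 47371 = 59*(-3)² + 47371 = 59*9 + 47371 = 531 + 47371 = 47902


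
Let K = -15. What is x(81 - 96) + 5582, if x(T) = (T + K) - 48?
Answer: 5504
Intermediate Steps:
x(T) = -63 + T (x(T) = (T - 15) - 48 = (-15 + T) - 48 = -63 + T)
x(81 - 96) + 5582 = (-63 + (81 - 96)) + 5582 = (-63 - 15) + 5582 = -78 + 5582 = 5504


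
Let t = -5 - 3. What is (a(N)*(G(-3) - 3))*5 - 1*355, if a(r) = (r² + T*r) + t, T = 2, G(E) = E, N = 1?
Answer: -205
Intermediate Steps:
t = -8
a(r) = -8 + r² + 2*r (a(r) = (r² + 2*r) - 8 = -8 + r² + 2*r)
(a(N)*(G(-3) - 3))*5 - 1*355 = ((-8 + 1² + 2*1)*(-3 - 3))*5 - 1*355 = ((-8 + 1 + 2)*(-6))*5 - 355 = -5*(-6)*5 - 355 = 30*5 - 355 = 150 - 355 = -205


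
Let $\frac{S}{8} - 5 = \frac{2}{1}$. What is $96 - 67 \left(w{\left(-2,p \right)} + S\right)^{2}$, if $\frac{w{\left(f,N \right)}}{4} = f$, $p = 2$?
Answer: $-154272$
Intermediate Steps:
$S = 56$ ($S = 40 + 8 \cdot \frac{2}{1} = 40 + 8 \cdot 2 \cdot 1 = 40 + 8 \cdot 2 = 40 + 16 = 56$)
$w{\left(f,N \right)} = 4 f$
$96 - 67 \left(w{\left(-2,p \right)} + S\right)^{2} = 96 - 67 \left(4 \left(-2\right) + 56\right)^{2} = 96 - 67 \left(-8 + 56\right)^{2} = 96 - 67 \cdot 48^{2} = 96 - 154368 = -154272$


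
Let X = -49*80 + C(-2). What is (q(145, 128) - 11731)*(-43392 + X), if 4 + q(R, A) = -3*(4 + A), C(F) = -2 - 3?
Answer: 574002527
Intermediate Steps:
C(F) = -5
q(R, A) = -16 - 3*A (q(R, A) = -4 - 3*(4 + A) = -4 + (-12 - 3*A) = -16 - 3*A)
X = -3925 (X = -49*80 - 5 = -3920 - 5 = -3925)
(q(145, 128) - 11731)*(-43392 + X) = ((-16 - 3*128) - 11731)*(-43392 - 3925) = ((-16 - 384) - 11731)*(-47317) = (-400 - 11731)*(-47317) = -12131*(-47317) = 574002527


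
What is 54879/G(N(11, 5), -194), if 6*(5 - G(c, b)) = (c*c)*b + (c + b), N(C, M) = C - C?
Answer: 164637/112 ≈ 1470.0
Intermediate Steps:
N(C, M) = 0
G(c, b) = 5 - b/6 - c/6 - b*c²/6 (G(c, b) = 5 - ((c*c)*b + (c + b))/6 = 5 - (c²*b + (b + c))/6 = 5 - (b*c² + (b + c))/6 = 5 - (b + c + b*c²)/6 = 5 + (-b/6 - c/6 - b*c²/6) = 5 - b/6 - c/6 - b*c²/6)
54879/G(N(11, 5), -194) = 54879/(5 - ⅙*(-194) - ⅙*0 - ⅙*(-194)*0²) = 54879/(5 + 97/3 + 0 - ⅙*(-194)*0) = 54879/(5 + 97/3 + 0 + 0) = 54879/(112/3) = 54879*(3/112) = 164637/112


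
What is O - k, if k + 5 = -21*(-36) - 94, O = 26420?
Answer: 25763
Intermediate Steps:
k = 657 (k = -5 + (-21*(-36) - 94) = -5 + (756 - 94) = -5 + 662 = 657)
O - k = 26420 - 1*657 = 26420 - 657 = 25763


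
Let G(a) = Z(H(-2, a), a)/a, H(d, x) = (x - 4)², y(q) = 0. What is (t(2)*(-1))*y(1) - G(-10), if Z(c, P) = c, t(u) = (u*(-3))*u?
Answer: 98/5 ≈ 19.600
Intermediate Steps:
H(d, x) = (-4 + x)²
t(u) = -3*u² (t(u) = (-3*u)*u = -3*u²)
G(a) = (-4 + a)²/a
(t(2)*(-1))*y(1) - G(-10) = (-3*2²*(-1))*0 - (-4 - 10)²/(-10) = (-3*4*(-1))*0 - (-1)*(-14)²/10 = -12*(-1)*0 - (-1)*196/10 = 12*0 - 1*(-98/5) = 0 + 98/5 = 98/5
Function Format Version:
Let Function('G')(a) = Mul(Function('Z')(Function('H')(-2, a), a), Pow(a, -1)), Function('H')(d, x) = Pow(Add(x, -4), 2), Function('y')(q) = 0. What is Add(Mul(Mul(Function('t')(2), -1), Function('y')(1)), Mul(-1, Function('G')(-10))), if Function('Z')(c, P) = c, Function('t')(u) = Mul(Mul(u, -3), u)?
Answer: Rational(98, 5) ≈ 19.600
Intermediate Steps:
Function('H')(d, x) = Pow(Add(-4, x), 2)
Function('t')(u) = Mul(-3, Pow(u, 2)) (Function('t')(u) = Mul(Mul(-3, u), u) = Mul(-3, Pow(u, 2)))
Function('G')(a) = Mul(Pow(a, -1), Pow(Add(-4, a), 2)) (Function('G')(a) = Mul(Pow(Add(-4, a), 2), Pow(a, -1)) = Mul(Pow(a, -1), Pow(Add(-4, a), 2)))
Add(Mul(Mul(Function('t')(2), -1), Function('y')(1)), Mul(-1, Function('G')(-10))) = Add(Mul(Mul(Mul(-3, Pow(2, 2)), -1), 0), Mul(-1, Mul(Pow(-10, -1), Pow(Add(-4, -10), 2)))) = Add(Mul(Mul(Mul(-3, 4), -1), 0), Mul(-1, Mul(Rational(-1, 10), Pow(-14, 2)))) = Add(Mul(Mul(-12, -1), 0), Mul(-1, Mul(Rational(-1, 10), 196))) = Add(Mul(12, 0), Mul(-1, Rational(-98, 5))) = Add(0, Rational(98, 5)) = Rational(98, 5)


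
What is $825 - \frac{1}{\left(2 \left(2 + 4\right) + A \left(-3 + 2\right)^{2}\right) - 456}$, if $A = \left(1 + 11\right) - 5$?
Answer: $\frac{360526}{437} \approx 825.0$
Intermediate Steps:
$A = 7$ ($A = 12 - 5 = 7$)
$825 - \frac{1}{\left(2 \left(2 + 4\right) + A \left(-3 + 2\right)^{2}\right) - 456} = 825 - \frac{1}{\left(2 \left(2 + 4\right) + 7 \left(-3 + 2\right)^{2}\right) - 456} = 825 - \frac{1}{\left(2 \cdot 6 + 7 \left(-1\right)^{2}\right) - 456} = 825 - \frac{1}{\left(12 + 7 \cdot 1\right) - 456} = 825 - \frac{1}{\left(12 + 7\right) - 456} = 825 - \frac{1}{19 - 456} = 825 - \frac{1}{-437} = 825 - - \frac{1}{437} = 825 + \frac{1}{437} = \frac{360526}{437}$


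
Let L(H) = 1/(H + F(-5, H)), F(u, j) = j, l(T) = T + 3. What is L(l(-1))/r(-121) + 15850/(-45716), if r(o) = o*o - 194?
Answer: -228973521/660459052 ≈ -0.34669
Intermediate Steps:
l(T) = 3 + T
r(o) = -194 + o² (r(o) = o² - 194 = -194 + o²)
L(H) = 1/(2*H) (L(H) = 1/(H + H) = 1/(2*H))
L(l(-1))/r(-121) + 15850/(-45716) = (1/(2*(3 - 1)))/(-194 + (-121)²) + 15850/(-45716) = ((½)/2)/(-194 + 14641) + 15850*(-1/45716) = ((½)*(½))/14447 - 7925/22858 = (¼)*(1/14447) - 7925/22858 = 1/57788 - 7925/22858 = -228973521/660459052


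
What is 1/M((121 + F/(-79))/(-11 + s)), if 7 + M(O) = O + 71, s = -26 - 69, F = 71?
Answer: 4187/263224 ≈ 0.015907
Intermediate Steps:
s = -95
M(O) = 64 + O (M(O) = -7 + (O + 71) = -7 + (71 + O) = 64 + O)
1/M((121 + F/(-79))/(-11 + s)) = 1/(64 + (121 + 71/(-79))/(-11 - 95)) = 1/(64 + (121 + 71*(-1/79))/(-106)) = 1/(64 + (121 - 71/79)*(-1/106)) = 1/(64 + (9488/79)*(-1/106)) = 1/(64 - 4744/4187) = 1/(263224/4187) = 4187/263224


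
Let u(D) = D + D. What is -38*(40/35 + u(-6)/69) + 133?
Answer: 15485/161 ≈ 96.180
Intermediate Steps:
u(D) = 2*D
-38*(40/35 + u(-6)/69) + 133 = -38*(40/35 + (2*(-6))/69) + 133 = -38*(40*(1/35) - 12*1/69) + 133 = -38*(8/7 - 4/23) + 133 = -38*156/161 + 133 = -5928/161 + 133 = 15485/161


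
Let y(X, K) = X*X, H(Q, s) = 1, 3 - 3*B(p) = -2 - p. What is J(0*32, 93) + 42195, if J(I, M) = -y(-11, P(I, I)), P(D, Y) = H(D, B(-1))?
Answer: 42074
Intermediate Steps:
B(p) = 5/3 + p/3 (B(p) = 1 - (-2 - p)/3 = 1 + (2/3 + p/3) = 5/3 + p/3)
P(D, Y) = 1
y(X, K) = X**2
J(I, M) = -121 (J(I, M) = -1*(-11)**2 = -1*121 = -121)
J(0*32, 93) + 42195 = -121 + 42195 = 42074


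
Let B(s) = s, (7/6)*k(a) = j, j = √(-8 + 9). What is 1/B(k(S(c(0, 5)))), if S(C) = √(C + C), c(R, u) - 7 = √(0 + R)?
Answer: 7/6 ≈ 1.1667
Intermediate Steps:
c(R, u) = 7 + √R (c(R, u) = 7 + √(0 + R) = 7 + √R)
S(C) = √2*√C (S(C) = √(2*C) = √2*√C)
j = 1 (j = √1 = 1)
k(a) = 6/7 (k(a) = (6/7)*1 = 6/7)
1/B(k(S(c(0, 5)))) = 1/(6/7) = 7/6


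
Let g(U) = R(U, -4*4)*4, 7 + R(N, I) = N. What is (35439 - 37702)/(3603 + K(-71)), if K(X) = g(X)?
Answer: -2263/3291 ≈ -0.68763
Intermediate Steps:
R(N, I) = -7 + N
g(U) = -28 + 4*U (g(U) = (-7 + U)*4 = -28 + 4*U)
K(X) = -28 + 4*X
(35439 - 37702)/(3603 + K(-71)) = (35439 - 37702)/(3603 + (-28 + 4*(-71))) = -2263/(3603 + (-28 - 284)) = -2263/(3603 - 312) = -2263/3291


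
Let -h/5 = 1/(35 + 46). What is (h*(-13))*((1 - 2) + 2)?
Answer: 65/81 ≈ 0.80247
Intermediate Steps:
h = -5/81 (h = -5/(35 + 46) = -5/81 ≈ -0.061728)
(h*(-13))*((1 - 2) + 2) = (-5/81*(-13))*((1 - 2) + 2) = 65*(-1 + 2)/81 = (65/81)*1 = 65/81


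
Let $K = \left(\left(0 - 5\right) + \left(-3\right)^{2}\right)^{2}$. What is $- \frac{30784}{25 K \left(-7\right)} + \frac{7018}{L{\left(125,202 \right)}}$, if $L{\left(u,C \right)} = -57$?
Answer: $- \frac{1118482}{9975} \approx -112.13$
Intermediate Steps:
$K = 16$ ($K = \left(-5 + 9\right)^{2} = 4^{2} = 16$)
$- \frac{30784}{25 K \left(-7\right)} + \frac{7018}{L{\left(125,202 \right)}} = - \frac{30784}{25 \cdot 16 \left(-7\right)} + \frac{7018}{-57} = - \frac{30784}{400 \left(-7\right)} + 7018 \left(- \frac{1}{57}\right) = - \frac{30784}{-2800} - \frac{7018}{57} = \left(-30784\right) \left(- \frac{1}{2800}\right) - \frac{7018}{57} = \frac{1924}{175} - \frac{7018}{57} = - \frac{1118482}{9975}$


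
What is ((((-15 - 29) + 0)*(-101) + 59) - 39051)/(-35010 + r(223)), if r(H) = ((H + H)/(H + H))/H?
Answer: 7704204/7807229 ≈ 0.98680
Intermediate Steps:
r(H) = 1/H (r(H) = ((2*H)/((2*H)))/H = ((2*H)*(1/(2*H)))/H = 1/H)
((((-15 - 29) + 0)*(-101) + 59) - 39051)/(-35010 + r(223)) = ((((-15 - 29) + 0)*(-101) + 59) - 39051)/(-35010 + 1/223) = (((-44 + 0)*(-101) + 59) - 39051)/(-35010 + 1/223) = ((-44*(-101) + 59) - 39051)/(-7807229/223) = ((4444 + 59) - 39051)*(-223/7807229) = (4503 - 39051)*(-223/7807229) = -34548*(-223/7807229) = 7704204/7807229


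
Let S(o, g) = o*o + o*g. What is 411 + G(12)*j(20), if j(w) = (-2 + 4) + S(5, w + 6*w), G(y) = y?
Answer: 9135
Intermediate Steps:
S(o, g) = o² + g*o
j(w) = 27 + 35*w (j(w) = (-2 + 4) + 5*((w + 6*w) + 5) = 2 + 5*(7*w + 5) = 2 + 5*(5 + 7*w) = 2 + (25 + 35*w) = 27 + 35*w)
411 + G(12)*j(20) = 411 + 12*(27 + 35*20) = 411 + 12*(27 + 700) = 411 + 12*727 = 411 + 8724 = 9135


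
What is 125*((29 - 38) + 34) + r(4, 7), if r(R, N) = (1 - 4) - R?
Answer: 3118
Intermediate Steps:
r(R, N) = -3 - R
125*((29 - 38) + 34) + r(4, 7) = 125*((29 - 38) + 34) + (-3 - 1*4) = 125*(-9 + 34) + (-3 - 4) = 125*25 - 7 = 3125 - 7 = 3118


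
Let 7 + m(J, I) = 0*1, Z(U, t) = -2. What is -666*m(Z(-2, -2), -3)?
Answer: 4662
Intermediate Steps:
m(J, I) = -7 (m(J, I) = -7 + 0*1 = -7 + 0 = -7)
-666*m(Z(-2, -2), -3) = -666*(-7) = 4662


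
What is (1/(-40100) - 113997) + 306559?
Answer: 7721736199/40100 ≈ 1.9256e+5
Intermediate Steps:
(1/(-40100) - 113997) + 306559 = (-1/40100 - 113997) + 306559 = -4571279701/40100 + 306559 = 7721736199/40100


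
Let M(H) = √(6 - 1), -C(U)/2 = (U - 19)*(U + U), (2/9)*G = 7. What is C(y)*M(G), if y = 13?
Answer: 312*√5 ≈ 697.65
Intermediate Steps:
G = 63/2 (G = (9/2)*7 = 63/2 ≈ 31.500)
C(U) = -4*U*(-19 + U) (C(U) = -2*(U - 19)*(U + U) = -2*(-19 + U)*2*U = -4*U*(-19 + U))
M(H) = √5
C(y)*M(G) = (4*13*(19 - 1*13))*√5 = (4*13*(19 - 13))*√5 = (4*13*6)*√5 = 312*√5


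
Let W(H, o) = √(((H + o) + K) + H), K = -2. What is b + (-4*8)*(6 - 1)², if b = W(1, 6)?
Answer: -800 + √6 ≈ -797.55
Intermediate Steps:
W(H, o) = √(-2 + o + 2*H) (W(H, o) = √(((H + o) - 2) + H) = √((-2 + H + o) + H) = √(-2 + o + 2*H))
b = √6 (b = √(-2 + 6 + 2*1) = √(-2 + 6 + 2) = √6 ≈ 2.4495)
b + (-4*8)*(6 - 1)² = √6 + (-4*8)*(6 - 1)² = √6 - 32*5² = √6 - 32*25 = √6 - 800 = -800 + √6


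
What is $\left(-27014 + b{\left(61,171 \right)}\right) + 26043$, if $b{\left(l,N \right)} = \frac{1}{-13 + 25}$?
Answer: $- \frac{11651}{12} \approx -970.92$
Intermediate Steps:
$b{\left(l,N \right)} = \frac{1}{12}$
$\left(-27014 + b{\left(61,171 \right)}\right) + 26043 = \left(-27014 + \frac{1}{12}\right) + 26043 = - \frac{324167}{12} + 26043 = - \frac{11651}{12}$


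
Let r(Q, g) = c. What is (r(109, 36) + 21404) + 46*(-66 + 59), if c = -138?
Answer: 20944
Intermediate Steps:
r(Q, g) = -138
(r(109, 36) + 21404) + 46*(-66 + 59) = (-138 + 21404) + 46*(-66 + 59) = 21266 + 46*(-7) = 21266 - 322 = 20944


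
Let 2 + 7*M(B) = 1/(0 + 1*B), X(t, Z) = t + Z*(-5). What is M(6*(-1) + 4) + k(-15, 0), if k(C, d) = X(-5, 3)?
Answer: -285/14 ≈ -20.357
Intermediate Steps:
X(t, Z) = t - 5*Z
k(C, d) = -20 (k(C, d) = -5 - 5*3 = -5 - 15 = -20)
M(B) = -2/7 + 1/(7*B) (M(B) = -2/7 + 1/(7*(0 + 1*B)) = -2/7 + 1/(7*(0 + B)) = -2/7 + 1/(7*B))
M(6*(-1) + 4) + k(-15, 0) = (1 - 2*(6*(-1) + 4))/(7*(6*(-1) + 4)) - 20 = (1 - 2*(-6 + 4))/(7*(-6 + 4)) - 20 = (1/7)*(1 - 2*(-2))/(-2) - 20 = (1/7)*(-1/2)*(1 + 4) - 20 = (1/7)*(-1/2)*5 - 20 = -5/14 - 20 = -285/14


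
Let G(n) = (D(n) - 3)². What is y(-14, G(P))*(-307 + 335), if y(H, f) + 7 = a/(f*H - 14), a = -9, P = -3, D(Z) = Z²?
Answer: -7234/37 ≈ -195.51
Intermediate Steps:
G(n) = (-3 + n²)² (G(n) = (n² - 3)² = (-3 + n²)²)
y(H, f) = -7 - 9/(-14 + H*f) (y(H, f) = -7 - 9/(f*H - 14) = -7 - 9/(H*f - 14) = -7 - 9/(-14 + H*f))
y(-14, G(P))*(-307 + 335) = ((89 - 7*(-14)*(-3 + (-3)²)²)/(-14 - 14*(-3 + (-3)²)²))*(-307 + 335) = ((89 - 7*(-14)*(-3 + 9)²)/(-14 - 14*(-3 + 9)²))*28 = ((89 - 7*(-14)*6²)/(-14 - 14*6²))*28 = ((89 - 7*(-14)*36)/(-14 - 14*36))*28 = ((89 + 3528)/(-14 - 504))*28 = (3617/(-518))*28 = -1/518*3617*28 = -3617/518*28 = -7234/37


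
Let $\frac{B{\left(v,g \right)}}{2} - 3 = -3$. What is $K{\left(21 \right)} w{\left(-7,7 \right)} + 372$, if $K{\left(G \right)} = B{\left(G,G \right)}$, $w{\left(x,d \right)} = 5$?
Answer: $372$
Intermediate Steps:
$B{\left(v,g \right)} = 0$ ($B{\left(v,g \right)} = 6 + 2 \left(-3\right) = 6 - 6 = 0$)
$K{\left(G \right)} = 0$
$K{\left(21 \right)} w{\left(-7,7 \right)} + 372 = 0 \cdot 5 + 372 = 0 + 372 = 372$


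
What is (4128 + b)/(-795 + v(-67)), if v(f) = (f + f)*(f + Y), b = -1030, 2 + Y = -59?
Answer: 3098/16357 ≈ 0.18940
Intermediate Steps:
Y = -61 (Y = -2 - 59 = -61)
v(f) = 2*f*(-61 + f) (v(f) = (f + f)*(f - 61) = (2*f)*(-61 + f) = 2*f*(-61 + f))
(4128 + b)/(-795 + v(-67)) = (4128 - 1030)/(-795 + 2*(-67)*(-61 - 67)) = 3098/(-795 + 2*(-67)*(-128)) = 3098/(-795 + 17152) = 3098/16357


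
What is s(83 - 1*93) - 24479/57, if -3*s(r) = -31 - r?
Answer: -24080/57 ≈ -422.46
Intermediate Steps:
s(r) = 31/3 + r/3 (s(r) = -(-31 - r)/3 = 31/3 + r/3)
s(83 - 1*93) - 24479/57 = (31/3 + (83 - 1*93)/3) - 24479/57 = (31/3 + (83 - 93)/3) - 24479*1/57 = (31/3 + (⅓)*(-10)) - 24479/57 = (31/3 - 10/3) - 24479/57 = 7 - 24479/57 = -24080/57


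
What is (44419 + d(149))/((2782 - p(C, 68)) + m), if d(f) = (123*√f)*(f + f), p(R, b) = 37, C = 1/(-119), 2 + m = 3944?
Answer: 44419/6687 + 12218*√149/2229 ≈ 73.551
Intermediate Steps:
m = 3942 (m = -2 + 3944 = 3942)
C = -1/119 ≈ -0.0084034
d(f) = 246*f^(3/2) (d(f) = (123*√f)*(2*f) = 246*f^(3/2))
(44419 + d(149))/((2782 - p(C, 68)) + m) = (44419 + 246*149^(3/2))/((2782 - 1*37) + 3942) = (44419 + 246*(149*√149))/((2782 - 37) + 3942) = (44419 + 36654*√149)/(2745 + 3942) = (44419 + 36654*√149)/6687 = (44419 + 36654*√149)*(1/6687) = 44419/6687 + 12218*√149/2229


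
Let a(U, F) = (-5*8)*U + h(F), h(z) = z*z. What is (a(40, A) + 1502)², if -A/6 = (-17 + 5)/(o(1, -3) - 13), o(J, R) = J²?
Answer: 3844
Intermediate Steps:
A = -6 (A = -6*(-17 + 5)/(1² - 13) = -(-72)/(1 - 13) = -(-72)/(-12) = -(-72)*(-1)/12 = -6*1 = -6)
h(z) = z²
a(U, F) = F² - 40*U (a(U, F) = (-5*8)*U + F² = -40*U + F² = F² - 40*U)
(a(40, A) + 1502)² = (((-6)² - 40*40) + 1502)² = ((36 - 1600) + 1502)² = (-1564 + 1502)² = (-62)² = 3844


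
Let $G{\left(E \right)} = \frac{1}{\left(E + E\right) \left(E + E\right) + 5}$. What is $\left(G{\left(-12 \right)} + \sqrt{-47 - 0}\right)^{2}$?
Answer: $- \frac{15865366}{337561} + \frac{2 i \sqrt{47}}{581} \approx -47.0 + 0.0236 i$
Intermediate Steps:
$G{\left(E \right)} = \frac{1}{5 + 4 E^{2}}$ ($G{\left(E \right)} = \frac{1}{2 E 2 E + 5} = \frac{1}{4 E^{2} + 5} = \frac{1}{5 + 4 E^{2}}$)
$\left(G{\left(-12 \right)} + \sqrt{-47 - 0}\right)^{2} = \left(\frac{1}{5 + 4 \left(-12\right)^{2}} + \sqrt{-47 - 0}\right)^{2} = \left(\frac{1}{5 + 4 \cdot 144} + \sqrt{-47 + 0}\right)^{2} = \left(\frac{1}{5 + 576} + \sqrt{-47}\right)^{2} = \left(\frac{1}{581} + i \sqrt{47}\right)^{2}$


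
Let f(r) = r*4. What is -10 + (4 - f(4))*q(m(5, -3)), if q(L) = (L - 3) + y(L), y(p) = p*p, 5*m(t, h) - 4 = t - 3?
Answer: -142/25 ≈ -5.6800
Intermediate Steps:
m(t, h) = ⅕ + t/5 (m(t, h) = ⅘ + (t - 3)/5 = ⅘ + (-3 + t)/5 = ⅘ + (-⅗ + t/5) = ⅕ + t/5)
y(p) = p²
f(r) = 4*r
q(L) = -3 + L + L² (q(L) = (L - 3) + L² = (-3 + L) + L² = -3 + L + L²)
-10 + (4 - f(4))*q(m(5, -3)) = -10 + (4 - 4*4)*(-3 + (⅕ + (⅕)*5) + (⅕ + (⅕)*5)²) = -10 + (4 - 1*16)*(-3 + (⅕ + 1) + (⅕ + 1)²) = -10 + (4 - 16)*(-3 + 6/5 + (6/5)²) = -10 - 12*(-3 + 6/5 + 36/25) = -10 - 12*(-9/25) = -10 + 108/25 = -142/25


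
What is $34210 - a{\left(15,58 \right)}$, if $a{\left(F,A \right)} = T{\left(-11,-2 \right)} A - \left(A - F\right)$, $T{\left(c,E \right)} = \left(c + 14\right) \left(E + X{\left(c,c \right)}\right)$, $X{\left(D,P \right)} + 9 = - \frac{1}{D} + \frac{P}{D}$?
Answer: $\frac{395749}{11} \approx 35977.0$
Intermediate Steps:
$X{\left(D,P \right)} = -9 - \frac{1}{D} + \frac{P}{D}$ ($X{\left(D,P \right)} = -9 + \left(- \frac{1}{D} + \frac{P}{D}\right) = -9 - \frac{1}{D} + \frac{P}{D}$)
$T{\left(c,E \right)} = \left(14 + c\right) \left(E + \frac{-1 - 8 c}{c}\right)$ ($T{\left(c,E \right)} = \left(c + 14\right) \left(E + \frac{-1 + c - 9 c}{c}\right) = \left(14 + c\right) \left(E + \frac{-1 - 8 c}{c}\right)$)
$a{\left(F,A \right)} = F - \frac{338 A}{11}$ ($a{\left(F,A \right)} = \left(-113 - \frac{14}{-11} - -88 + 14 \left(-2\right) - -22\right) A - \left(A - F\right) = \left(-113 - - \frac{14}{11} + 88 - 28 + 22\right) A - \left(A - F\right) = \left(-113 + \frac{14}{11} + 88 - 28 + 22\right) A - \left(A - F\right) = - \frac{327 A}{11} - \left(A - F\right) = F - \frac{338 A}{11}$)
$34210 - a{\left(15,58 \right)} = 34210 - \left(15 - \frac{19604}{11}\right) = 34210 - - \frac{19439}{11} = 34210 + \frac{19439}{11} = \frac{395749}{11}$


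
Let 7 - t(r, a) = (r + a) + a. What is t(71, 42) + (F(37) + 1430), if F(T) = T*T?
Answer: 2651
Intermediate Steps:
F(T) = T**2
t(r, a) = 7 - r - 2*a (t(r, a) = 7 - ((r + a) + a) = 7 - ((a + r) + a) = 7 - (r + 2*a) = 7 + (-r - 2*a) = 7 - r - 2*a)
t(71, 42) + (F(37) + 1430) = (7 - 1*71 - 2*42) + (37**2 + 1430) = (7 - 71 - 84) + (1369 + 1430) = -148 + 2799 = 2651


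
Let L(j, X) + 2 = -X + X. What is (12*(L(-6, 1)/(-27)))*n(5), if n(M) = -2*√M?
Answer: -16*√5/9 ≈ -3.9752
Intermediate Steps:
L(j, X) = -2 (L(j, X) = -2 + (-X + X) = -2 + 0 = -2)
(12*(L(-6, 1)/(-27)))*n(5) = (12*(-2/(-27)))*(-2*√5) = (12*(-2*(-1/27)))*(-2*√5) = (12*(2/27))*(-2*√5) = 8*(-2*√5)/9 = -16*√5/9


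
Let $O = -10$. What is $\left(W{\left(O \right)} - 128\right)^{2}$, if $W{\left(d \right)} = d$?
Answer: $19044$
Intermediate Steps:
$\left(W{\left(O \right)} - 128\right)^{2} = \left(-10 - 128\right)^{2} = \left(-138\right)^{2} = 19044$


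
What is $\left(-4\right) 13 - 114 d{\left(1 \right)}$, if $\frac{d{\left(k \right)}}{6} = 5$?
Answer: $-3472$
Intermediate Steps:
$d{\left(k \right)} = 30$ ($d{\left(k \right)} = 6 \cdot 5 = 30$)
$\left(-4\right) 13 - 114 d{\left(1 \right)} = \left(-4\right) 13 - 3420 = -52 - 3420 = -3472$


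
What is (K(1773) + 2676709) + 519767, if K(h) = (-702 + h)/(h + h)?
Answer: 1259411663/394 ≈ 3.1965e+6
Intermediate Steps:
K(h) = (-702 + h)/(2*h) (K(h) = (-702 + h)/((2*h)) = (-702 + h)*(1/(2*h)) = (-702 + h)/(2*h))
(K(1773) + 2676709) + 519767 = ((½)*(-702 + 1773)/1773 + 2676709) + 519767 = ((½)*(1/1773)*1071 + 2676709) + 519767 = (119/394 + 2676709) + 519767 = 1054623465/394 + 519767 = 1259411663/394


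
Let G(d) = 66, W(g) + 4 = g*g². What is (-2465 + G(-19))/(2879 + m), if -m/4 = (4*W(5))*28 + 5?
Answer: 2399/51349 ≈ 0.046719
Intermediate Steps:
W(g) = -4 + g³ (W(g) = -4 + g*g² = -4 + g³)
m = -54228 (m = -4*((4*(-4 + 5³))*28 + 5) = -4*((4*(-4 + 125))*28 + 5) = -4*((4*121)*28 + 5) = -4*(484*28 + 5) = -4*(13552 + 5) = -4*13557 = -54228)
(-2465 + G(-19))/(2879 + m) = (-2465 + 66)/(2879 - 54228) = -2399/(-51349) = -2399*(-1/51349) = 2399/51349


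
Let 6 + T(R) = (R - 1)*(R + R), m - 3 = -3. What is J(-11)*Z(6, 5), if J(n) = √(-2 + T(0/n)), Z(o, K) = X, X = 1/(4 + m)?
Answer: I*√2/2 ≈ 0.70711*I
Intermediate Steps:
m = 0 (m = 3 - 3 = 0)
T(R) = -6 + 2*R*(-1 + R) (T(R) = -6 + (R - 1)*(R + R) = -6 + (-1 + R)*(2*R) = -6 + 2*R*(-1 + R))
X = ¼ (X = 1/(4 + 0) = 1/4 = ¼ ≈ 0.25000)
Z(o, K) = ¼
J(n) = 2*I*√2 (J(n) = √(-2 + (-6 - 0/n + 2*(0/n)²)) = √(-2 + (-6 - 2*0 + 2*0²)) = √(-2 + (-6 + 0 + 2*0)) = √(-2 + (-6 + 0 + 0)) = √(-2 - 6) = √(-8) = 2*I*√2)
J(-11)*Z(6, 5) = (2*I*√2)*(¼) = I*√2/2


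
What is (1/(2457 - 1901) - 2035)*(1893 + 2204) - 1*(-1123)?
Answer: -4634963135/556 ≈ -8.3363e+6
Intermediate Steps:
(1/(2457 - 1901) - 2035)*(1893 + 2204) - 1*(-1123) = (1/556 - 2035)*4097 + 1123 = -1131459/556*4097 + 1123 = -4635587523/556 + 1123 = -4634963135/556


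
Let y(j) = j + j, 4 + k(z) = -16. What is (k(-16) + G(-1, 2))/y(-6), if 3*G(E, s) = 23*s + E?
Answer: 5/12 ≈ 0.41667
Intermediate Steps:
k(z) = -20 (k(z) = -4 - 16 = -20)
G(E, s) = E/3 + 23*s/3 (G(E, s) = (23*s + E)/3 = (E + 23*s)/3 = E/3 + 23*s/3)
y(j) = 2*j
(k(-16) + G(-1, 2))/y(-6) = (-20 + ((⅓)*(-1) + (23/3)*2))/((2*(-6))) = (-20 + (-⅓ + 46/3))/(-12) = (-20 + 15)*(-1/12) = -5*(-1/12) = 5/12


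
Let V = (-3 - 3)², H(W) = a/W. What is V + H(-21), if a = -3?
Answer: 253/7 ≈ 36.143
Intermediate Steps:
H(W) = -3/W
V = 36 (V = (-6)² = 36)
V + H(-21) = 36 - 3/(-21) = 36 - 3*(-1/21) = 36 + ⅐ = 253/7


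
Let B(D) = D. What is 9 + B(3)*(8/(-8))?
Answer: 6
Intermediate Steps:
9 + B(3)*(8/(-8)) = 9 + 3*(8/(-8)) = 9 + 3*(8*(-⅛)) = 9 + 3*(-1) = 9 - 3 = 6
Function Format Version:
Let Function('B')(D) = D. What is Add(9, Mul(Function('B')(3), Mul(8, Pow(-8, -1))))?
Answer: 6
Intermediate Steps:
Add(9, Mul(Function('B')(3), Mul(8, Pow(-8, -1)))) = Add(9, Mul(3, Mul(8, Pow(-8, -1)))) = Add(9, Mul(3, Mul(8, Rational(-1, 8)))) = Add(9, Mul(3, -1)) = Add(9, -3) = 6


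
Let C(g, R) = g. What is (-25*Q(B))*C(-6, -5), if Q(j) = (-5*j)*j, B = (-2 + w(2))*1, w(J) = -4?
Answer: -27000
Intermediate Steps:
B = -6 (B = (-2 - 4)*1 = -6*1 = -6)
Q(j) = -5*j**2
(-25*Q(B))*C(-6, -5) = -(-125)*(-6)**2*(-6) = -(-125)*36*(-6) = -25*(-180)*(-6) = 4500*(-6) = -27000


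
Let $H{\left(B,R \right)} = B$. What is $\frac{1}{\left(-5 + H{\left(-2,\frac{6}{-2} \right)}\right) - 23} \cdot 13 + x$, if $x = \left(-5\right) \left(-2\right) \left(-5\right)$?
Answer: $- \frac{1513}{30} \approx -50.433$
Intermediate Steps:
$x = -50$ ($x = 10 \left(-5\right) = -50$)
$\frac{1}{\left(-5 + H{\left(-2,\frac{6}{-2} \right)}\right) - 23} \cdot 13 + x = \frac{1}{\left(-5 - 2\right) - 23} \cdot 13 - 50 = \frac{1}{-7 - 23} \cdot 13 - 50 = \frac{1}{-30} \cdot 13 - 50 = \left(- \frac{1}{30}\right) 13 - 50 = - \frac{13}{30} - 50 = - \frac{1513}{30}$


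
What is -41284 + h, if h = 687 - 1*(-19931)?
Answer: -20666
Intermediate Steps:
h = 20618 (h = 687 + 19931 = 20618)
-41284 + h = -41284 + 20618 = -20666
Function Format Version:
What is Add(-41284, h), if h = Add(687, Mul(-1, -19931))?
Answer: -20666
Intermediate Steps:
h = 20618 (h = Add(687, 19931) = 20618)
Add(-41284, h) = Add(-41284, 20618) = -20666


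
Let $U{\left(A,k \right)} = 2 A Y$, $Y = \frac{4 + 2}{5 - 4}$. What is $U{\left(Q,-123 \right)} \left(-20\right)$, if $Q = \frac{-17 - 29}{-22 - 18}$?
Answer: $-276$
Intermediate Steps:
$Y = 6$ ($Y = \frac{6}{1} = 6 \cdot 1 = 6$)
$Q = \frac{23}{20}$ ($Q = - \frac{46}{-40} = \left(-46\right) \left(- \frac{1}{40}\right) = \frac{23}{20} \approx 1.15$)
$U{\left(A,k \right)} = 12 A$ ($U{\left(A,k \right)} = 2 A 6 = 12 A$)
$U{\left(Q,-123 \right)} \left(-20\right) = 12 \cdot \frac{23}{20} \left(-20\right) = \frac{69}{5} \left(-20\right) = -276$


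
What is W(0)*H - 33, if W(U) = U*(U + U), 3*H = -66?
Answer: -33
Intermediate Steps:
H = -22 (H = (⅓)*(-66) = -22)
W(U) = 2*U² (W(U) = U*(2*U) = 2*U²)
W(0)*H - 33 = (2*0²)*(-22) - 33 = (2*0)*(-22) - 33 = 0*(-22) - 33 = 0 - 33 = -33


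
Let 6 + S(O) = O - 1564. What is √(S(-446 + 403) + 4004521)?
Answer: 14*√20423 ≈ 2000.7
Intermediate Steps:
S(O) = -1570 + O (S(O) = -6 + (O - 1564) = -6 + (-1564 + O) = -1570 + O)
√(S(-446 + 403) + 4004521) = √((-1570 + (-446 + 403)) + 4004521) = √((-1570 - 43) + 4004521) = √(-1613 + 4004521) = √4002908 = 14*√20423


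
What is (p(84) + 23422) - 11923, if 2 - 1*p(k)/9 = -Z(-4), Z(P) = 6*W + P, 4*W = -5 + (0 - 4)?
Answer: 22719/2 ≈ 11360.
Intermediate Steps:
W = -9/4 (W = (-5 + (0 - 4))/4 = (-5 - 4)/4 = (1/4)*(-9) = -9/4 ≈ -2.2500)
Z(P) = -27/2 + P (Z(P) = 6*(-9/4) + P = -27/2 + P)
p(k) = -279/2 (p(k) = 18 - (-9)*(-27/2 - 4) = 18 - (-9)*(-35)/2 = 18 - 9*35/2 = 18 - 315/2 = -279/2)
(p(84) + 23422) - 11923 = (-279/2 + 23422) - 11923 = 46565/2 - 11923 = 22719/2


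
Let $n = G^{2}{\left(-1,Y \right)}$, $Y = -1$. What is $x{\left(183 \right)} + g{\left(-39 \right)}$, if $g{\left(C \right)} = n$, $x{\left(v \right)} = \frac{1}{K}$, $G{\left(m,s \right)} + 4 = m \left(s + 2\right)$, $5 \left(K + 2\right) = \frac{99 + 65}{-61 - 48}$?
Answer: $\frac{30805}{1254} \approx 24.565$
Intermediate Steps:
$K = - \frac{1254}{545}$ ($K = -2 + \frac{\left(99 + 65\right) \frac{1}{-61 - 48}}{5} = -2 + \frac{164 \frac{1}{-109}}{5} = -2 + \frac{164 \left(- \frac{1}{109}\right)}{5} = -2 + \frac{1}{5} \left(- \frac{164}{109}\right) = -2 - \frac{164}{545} = - \frac{1254}{545} \approx -2.3009$)
$G{\left(m,s \right)} = -4 + m \left(2 + s\right)$ ($G{\left(m,s \right)} = -4 + m \left(s + 2\right) = -4 + m \left(2 + s\right)$)
$x{\left(v \right)} = - \frac{545}{1254}$ ($x{\left(v \right)} = \frac{1}{- \frac{1254}{545}} = - \frac{545}{1254}$)
$n = 25$ ($n = \left(-4 + 2 \left(-1\right) - -1\right)^{2} = \left(-4 - 2 + 1\right)^{2} = \left(-5\right)^{2} = 25$)
$g{\left(C \right)} = 25$
$x{\left(183 \right)} + g{\left(-39 \right)} = - \frac{545}{1254} + 25 = \frac{30805}{1254}$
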